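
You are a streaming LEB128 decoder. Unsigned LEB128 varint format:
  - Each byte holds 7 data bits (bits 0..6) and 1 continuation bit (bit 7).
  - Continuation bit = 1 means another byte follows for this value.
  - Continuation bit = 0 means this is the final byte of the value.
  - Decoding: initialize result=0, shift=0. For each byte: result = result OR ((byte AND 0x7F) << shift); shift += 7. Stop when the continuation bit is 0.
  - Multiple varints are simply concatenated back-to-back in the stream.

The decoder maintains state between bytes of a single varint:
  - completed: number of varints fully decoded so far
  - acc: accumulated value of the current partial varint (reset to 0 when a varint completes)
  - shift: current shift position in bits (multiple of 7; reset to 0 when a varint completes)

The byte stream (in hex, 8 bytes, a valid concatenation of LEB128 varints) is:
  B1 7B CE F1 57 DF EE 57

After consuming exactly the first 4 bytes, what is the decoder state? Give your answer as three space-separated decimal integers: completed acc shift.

byte[0]=0xB1 cont=1 payload=0x31: acc |= 49<<0 -> completed=0 acc=49 shift=7
byte[1]=0x7B cont=0 payload=0x7B: varint #1 complete (value=15793); reset -> completed=1 acc=0 shift=0
byte[2]=0xCE cont=1 payload=0x4E: acc |= 78<<0 -> completed=1 acc=78 shift=7
byte[3]=0xF1 cont=1 payload=0x71: acc |= 113<<7 -> completed=1 acc=14542 shift=14

Answer: 1 14542 14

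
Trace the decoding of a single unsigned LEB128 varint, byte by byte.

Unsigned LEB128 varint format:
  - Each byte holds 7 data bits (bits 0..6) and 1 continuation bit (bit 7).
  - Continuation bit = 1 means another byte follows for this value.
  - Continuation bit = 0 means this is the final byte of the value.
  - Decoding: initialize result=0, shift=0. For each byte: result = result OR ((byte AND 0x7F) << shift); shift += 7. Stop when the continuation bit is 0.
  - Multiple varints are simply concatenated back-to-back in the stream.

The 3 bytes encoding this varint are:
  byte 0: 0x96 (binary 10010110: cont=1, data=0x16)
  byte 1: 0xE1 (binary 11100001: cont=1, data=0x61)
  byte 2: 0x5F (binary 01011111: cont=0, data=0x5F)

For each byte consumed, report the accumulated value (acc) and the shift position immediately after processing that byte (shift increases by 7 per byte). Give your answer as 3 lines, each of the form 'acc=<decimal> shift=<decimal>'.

byte 0=0x96: payload=0x16=22, contrib = 22<<0 = 22; acc -> 22, shift -> 7
byte 1=0xE1: payload=0x61=97, contrib = 97<<7 = 12416; acc -> 12438, shift -> 14
byte 2=0x5F: payload=0x5F=95, contrib = 95<<14 = 1556480; acc -> 1568918, shift -> 21

Answer: acc=22 shift=7
acc=12438 shift=14
acc=1568918 shift=21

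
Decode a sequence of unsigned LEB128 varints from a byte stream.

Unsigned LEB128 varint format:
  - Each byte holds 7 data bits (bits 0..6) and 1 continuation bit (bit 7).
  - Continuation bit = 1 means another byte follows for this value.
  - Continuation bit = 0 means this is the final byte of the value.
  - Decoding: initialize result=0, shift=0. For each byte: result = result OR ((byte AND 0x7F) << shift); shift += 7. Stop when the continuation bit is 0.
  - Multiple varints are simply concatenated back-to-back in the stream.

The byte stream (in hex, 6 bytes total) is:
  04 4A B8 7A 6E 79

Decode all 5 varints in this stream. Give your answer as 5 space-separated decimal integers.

Answer: 4 74 15672 110 121

Derivation:
  byte[0]=0x04 cont=0 payload=0x04=4: acc |= 4<<0 -> acc=4 shift=7 [end]
Varint 1: bytes[0:1] = 04 -> value 4 (1 byte(s))
  byte[1]=0x4A cont=0 payload=0x4A=74: acc |= 74<<0 -> acc=74 shift=7 [end]
Varint 2: bytes[1:2] = 4A -> value 74 (1 byte(s))
  byte[2]=0xB8 cont=1 payload=0x38=56: acc |= 56<<0 -> acc=56 shift=7
  byte[3]=0x7A cont=0 payload=0x7A=122: acc |= 122<<7 -> acc=15672 shift=14 [end]
Varint 3: bytes[2:4] = B8 7A -> value 15672 (2 byte(s))
  byte[4]=0x6E cont=0 payload=0x6E=110: acc |= 110<<0 -> acc=110 shift=7 [end]
Varint 4: bytes[4:5] = 6E -> value 110 (1 byte(s))
  byte[5]=0x79 cont=0 payload=0x79=121: acc |= 121<<0 -> acc=121 shift=7 [end]
Varint 5: bytes[5:6] = 79 -> value 121 (1 byte(s))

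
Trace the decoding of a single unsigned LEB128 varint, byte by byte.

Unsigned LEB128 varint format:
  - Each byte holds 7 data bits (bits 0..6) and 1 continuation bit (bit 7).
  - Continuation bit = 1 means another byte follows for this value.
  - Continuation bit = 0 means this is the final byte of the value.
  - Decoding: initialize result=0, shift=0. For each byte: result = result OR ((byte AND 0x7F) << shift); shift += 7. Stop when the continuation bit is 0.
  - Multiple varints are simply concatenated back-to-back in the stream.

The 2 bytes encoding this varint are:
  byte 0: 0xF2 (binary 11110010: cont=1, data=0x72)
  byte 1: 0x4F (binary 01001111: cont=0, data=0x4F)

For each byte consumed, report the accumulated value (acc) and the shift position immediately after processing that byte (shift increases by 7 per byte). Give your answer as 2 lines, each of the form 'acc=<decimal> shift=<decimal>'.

Answer: acc=114 shift=7
acc=10226 shift=14

Derivation:
byte 0=0xF2: payload=0x72=114, contrib = 114<<0 = 114; acc -> 114, shift -> 7
byte 1=0x4F: payload=0x4F=79, contrib = 79<<7 = 10112; acc -> 10226, shift -> 14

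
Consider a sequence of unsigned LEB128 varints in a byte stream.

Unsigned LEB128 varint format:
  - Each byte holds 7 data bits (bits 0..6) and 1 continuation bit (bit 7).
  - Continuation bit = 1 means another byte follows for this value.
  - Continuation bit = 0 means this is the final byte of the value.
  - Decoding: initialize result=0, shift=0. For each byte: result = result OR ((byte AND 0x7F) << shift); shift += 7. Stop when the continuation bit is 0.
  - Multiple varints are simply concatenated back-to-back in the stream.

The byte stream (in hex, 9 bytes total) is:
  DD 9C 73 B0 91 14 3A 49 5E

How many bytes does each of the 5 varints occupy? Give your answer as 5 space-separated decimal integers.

Answer: 3 3 1 1 1

Derivation:
  byte[0]=0xDD cont=1 payload=0x5D=93: acc |= 93<<0 -> acc=93 shift=7
  byte[1]=0x9C cont=1 payload=0x1C=28: acc |= 28<<7 -> acc=3677 shift=14
  byte[2]=0x73 cont=0 payload=0x73=115: acc |= 115<<14 -> acc=1887837 shift=21 [end]
Varint 1: bytes[0:3] = DD 9C 73 -> value 1887837 (3 byte(s))
  byte[3]=0xB0 cont=1 payload=0x30=48: acc |= 48<<0 -> acc=48 shift=7
  byte[4]=0x91 cont=1 payload=0x11=17: acc |= 17<<7 -> acc=2224 shift=14
  byte[5]=0x14 cont=0 payload=0x14=20: acc |= 20<<14 -> acc=329904 shift=21 [end]
Varint 2: bytes[3:6] = B0 91 14 -> value 329904 (3 byte(s))
  byte[6]=0x3A cont=0 payload=0x3A=58: acc |= 58<<0 -> acc=58 shift=7 [end]
Varint 3: bytes[6:7] = 3A -> value 58 (1 byte(s))
  byte[7]=0x49 cont=0 payload=0x49=73: acc |= 73<<0 -> acc=73 shift=7 [end]
Varint 4: bytes[7:8] = 49 -> value 73 (1 byte(s))
  byte[8]=0x5E cont=0 payload=0x5E=94: acc |= 94<<0 -> acc=94 shift=7 [end]
Varint 5: bytes[8:9] = 5E -> value 94 (1 byte(s))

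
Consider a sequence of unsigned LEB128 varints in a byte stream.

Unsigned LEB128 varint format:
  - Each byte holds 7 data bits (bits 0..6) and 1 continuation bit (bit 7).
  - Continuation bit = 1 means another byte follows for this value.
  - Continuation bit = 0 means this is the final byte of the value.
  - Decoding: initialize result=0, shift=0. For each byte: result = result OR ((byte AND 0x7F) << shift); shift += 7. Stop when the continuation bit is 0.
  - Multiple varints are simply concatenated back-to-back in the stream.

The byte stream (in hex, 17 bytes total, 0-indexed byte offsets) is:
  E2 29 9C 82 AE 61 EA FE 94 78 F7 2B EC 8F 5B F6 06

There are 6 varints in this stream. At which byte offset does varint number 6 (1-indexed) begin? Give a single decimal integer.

Answer: 15

Derivation:
  byte[0]=0xE2 cont=1 payload=0x62=98: acc |= 98<<0 -> acc=98 shift=7
  byte[1]=0x29 cont=0 payload=0x29=41: acc |= 41<<7 -> acc=5346 shift=14 [end]
Varint 1: bytes[0:2] = E2 29 -> value 5346 (2 byte(s))
  byte[2]=0x9C cont=1 payload=0x1C=28: acc |= 28<<0 -> acc=28 shift=7
  byte[3]=0x82 cont=1 payload=0x02=2: acc |= 2<<7 -> acc=284 shift=14
  byte[4]=0xAE cont=1 payload=0x2E=46: acc |= 46<<14 -> acc=753948 shift=21
  byte[5]=0x61 cont=0 payload=0x61=97: acc |= 97<<21 -> acc=204177692 shift=28 [end]
Varint 2: bytes[2:6] = 9C 82 AE 61 -> value 204177692 (4 byte(s))
  byte[6]=0xEA cont=1 payload=0x6A=106: acc |= 106<<0 -> acc=106 shift=7
  byte[7]=0xFE cont=1 payload=0x7E=126: acc |= 126<<7 -> acc=16234 shift=14
  byte[8]=0x94 cont=1 payload=0x14=20: acc |= 20<<14 -> acc=343914 shift=21
  byte[9]=0x78 cont=0 payload=0x78=120: acc |= 120<<21 -> acc=252002154 shift=28 [end]
Varint 3: bytes[6:10] = EA FE 94 78 -> value 252002154 (4 byte(s))
  byte[10]=0xF7 cont=1 payload=0x77=119: acc |= 119<<0 -> acc=119 shift=7
  byte[11]=0x2B cont=0 payload=0x2B=43: acc |= 43<<7 -> acc=5623 shift=14 [end]
Varint 4: bytes[10:12] = F7 2B -> value 5623 (2 byte(s))
  byte[12]=0xEC cont=1 payload=0x6C=108: acc |= 108<<0 -> acc=108 shift=7
  byte[13]=0x8F cont=1 payload=0x0F=15: acc |= 15<<7 -> acc=2028 shift=14
  byte[14]=0x5B cont=0 payload=0x5B=91: acc |= 91<<14 -> acc=1492972 shift=21 [end]
Varint 5: bytes[12:15] = EC 8F 5B -> value 1492972 (3 byte(s))
  byte[15]=0xF6 cont=1 payload=0x76=118: acc |= 118<<0 -> acc=118 shift=7
  byte[16]=0x06 cont=0 payload=0x06=6: acc |= 6<<7 -> acc=886 shift=14 [end]
Varint 6: bytes[15:17] = F6 06 -> value 886 (2 byte(s))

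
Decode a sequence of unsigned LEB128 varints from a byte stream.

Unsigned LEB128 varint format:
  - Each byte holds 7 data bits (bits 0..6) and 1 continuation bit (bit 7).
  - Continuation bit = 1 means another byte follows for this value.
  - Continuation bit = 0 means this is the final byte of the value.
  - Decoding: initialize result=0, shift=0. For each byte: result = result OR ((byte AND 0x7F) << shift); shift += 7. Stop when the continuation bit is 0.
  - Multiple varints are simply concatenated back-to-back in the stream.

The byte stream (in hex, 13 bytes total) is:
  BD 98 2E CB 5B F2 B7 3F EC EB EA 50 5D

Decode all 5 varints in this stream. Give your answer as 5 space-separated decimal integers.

Answer: 756797 11723 1039346 169522668 93

Derivation:
  byte[0]=0xBD cont=1 payload=0x3D=61: acc |= 61<<0 -> acc=61 shift=7
  byte[1]=0x98 cont=1 payload=0x18=24: acc |= 24<<7 -> acc=3133 shift=14
  byte[2]=0x2E cont=0 payload=0x2E=46: acc |= 46<<14 -> acc=756797 shift=21 [end]
Varint 1: bytes[0:3] = BD 98 2E -> value 756797 (3 byte(s))
  byte[3]=0xCB cont=1 payload=0x4B=75: acc |= 75<<0 -> acc=75 shift=7
  byte[4]=0x5B cont=0 payload=0x5B=91: acc |= 91<<7 -> acc=11723 shift=14 [end]
Varint 2: bytes[3:5] = CB 5B -> value 11723 (2 byte(s))
  byte[5]=0xF2 cont=1 payload=0x72=114: acc |= 114<<0 -> acc=114 shift=7
  byte[6]=0xB7 cont=1 payload=0x37=55: acc |= 55<<7 -> acc=7154 shift=14
  byte[7]=0x3F cont=0 payload=0x3F=63: acc |= 63<<14 -> acc=1039346 shift=21 [end]
Varint 3: bytes[5:8] = F2 B7 3F -> value 1039346 (3 byte(s))
  byte[8]=0xEC cont=1 payload=0x6C=108: acc |= 108<<0 -> acc=108 shift=7
  byte[9]=0xEB cont=1 payload=0x6B=107: acc |= 107<<7 -> acc=13804 shift=14
  byte[10]=0xEA cont=1 payload=0x6A=106: acc |= 106<<14 -> acc=1750508 shift=21
  byte[11]=0x50 cont=0 payload=0x50=80: acc |= 80<<21 -> acc=169522668 shift=28 [end]
Varint 4: bytes[8:12] = EC EB EA 50 -> value 169522668 (4 byte(s))
  byte[12]=0x5D cont=0 payload=0x5D=93: acc |= 93<<0 -> acc=93 shift=7 [end]
Varint 5: bytes[12:13] = 5D -> value 93 (1 byte(s))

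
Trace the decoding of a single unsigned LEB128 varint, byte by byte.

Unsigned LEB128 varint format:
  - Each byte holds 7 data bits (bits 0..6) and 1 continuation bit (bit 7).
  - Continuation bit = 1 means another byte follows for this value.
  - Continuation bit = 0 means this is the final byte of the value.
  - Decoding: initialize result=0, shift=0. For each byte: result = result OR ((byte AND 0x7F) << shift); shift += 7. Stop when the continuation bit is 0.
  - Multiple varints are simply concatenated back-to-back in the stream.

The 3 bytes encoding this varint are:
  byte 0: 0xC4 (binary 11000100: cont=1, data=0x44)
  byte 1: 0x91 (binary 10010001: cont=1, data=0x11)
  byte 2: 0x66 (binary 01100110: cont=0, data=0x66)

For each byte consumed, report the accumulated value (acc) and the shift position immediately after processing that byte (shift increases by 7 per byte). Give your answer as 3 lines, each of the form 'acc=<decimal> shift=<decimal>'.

Answer: acc=68 shift=7
acc=2244 shift=14
acc=1673412 shift=21

Derivation:
byte 0=0xC4: payload=0x44=68, contrib = 68<<0 = 68; acc -> 68, shift -> 7
byte 1=0x91: payload=0x11=17, contrib = 17<<7 = 2176; acc -> 2244, shift -> 14
byte 2=0x66: payload=0x66=102, contrib = 102<<14 = 1671168; acc -> 1673412, shift -> 21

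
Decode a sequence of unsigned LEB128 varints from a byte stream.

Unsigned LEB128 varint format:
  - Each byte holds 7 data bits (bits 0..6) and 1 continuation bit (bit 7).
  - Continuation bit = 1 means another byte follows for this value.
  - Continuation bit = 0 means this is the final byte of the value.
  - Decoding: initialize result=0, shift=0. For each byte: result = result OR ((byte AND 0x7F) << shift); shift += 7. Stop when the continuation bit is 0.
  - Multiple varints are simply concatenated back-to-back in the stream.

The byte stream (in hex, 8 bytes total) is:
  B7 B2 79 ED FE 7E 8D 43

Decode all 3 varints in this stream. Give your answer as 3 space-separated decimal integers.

  byte[0]=0xB7 cont=1 payload=0x37=55: acc |= 55<<0 -> acc=55 shift=7
  byte[1]=0xB2 cont=1 payload=0x32=50: acc |= 50<<7 -> acc=6455 shift=14
  byte[2]=0x79 cont=0 payload=0x79=121: acc |= 121<<14 -> acc=1988919 shift=21 [end]
Varint 1: bytes[0:3] = B7 B2 79 -> value 1988919 (3 byte(s))
  byte[3]=0xED cont=1 payload=0x6D=109: acc |= 109<<0 -> acc=109 shift=7
  byte[4]=0xFE cont=1 payload=0x7E=126: acc |= 126<<7 -> acc=16237 shift=14
  byte[5]=0x7E cont=0 payload=0x7E=126: acc |= 126<<14 -> acc=2080621 shift=21 [end]
Varint 2: bytes[3:6] = ED FE 7E -> value 2080621 (3 byte(s))
  byte[6]=0x8D cont=1 payload=0x0D=13: acc |= 13<<0 -> acc=13 shift=7
  byte[7]=0x43 cont=0 payload=0x43=67: acc |= 67<<7 -> acc=8589 shift=14 [end]
Varint 3: bytes[6:8] = 8D 43 -> value 8589 (2 byte(s))

Answer: 1988919 2080621 8589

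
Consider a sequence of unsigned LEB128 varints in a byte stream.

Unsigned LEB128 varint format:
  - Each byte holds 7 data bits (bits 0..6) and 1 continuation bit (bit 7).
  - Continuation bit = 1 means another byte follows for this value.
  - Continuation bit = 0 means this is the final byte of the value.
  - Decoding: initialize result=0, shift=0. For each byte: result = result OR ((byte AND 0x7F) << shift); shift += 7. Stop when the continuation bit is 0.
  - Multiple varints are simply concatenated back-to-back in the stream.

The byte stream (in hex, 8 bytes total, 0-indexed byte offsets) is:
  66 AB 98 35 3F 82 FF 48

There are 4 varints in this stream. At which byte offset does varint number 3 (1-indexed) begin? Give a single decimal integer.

Answer: 4

Derivation:
  byte[0]=0x66 cont=0 payload=0x66=102: acc |= 102<<0 -> acc=102 shift=7 [end]
Varint 1: bytes[0:1] = 66 -> value 102 (1 byte(s))
  byte[1]=0xAB cont=1 payload=0x2B=43: acc |= 43<<0 -> acc=43 shift=7
  byte[2]=0x98 cont=1 payload=0x18=24: acc |= 24<<7 -> acc=3115 shift=14
  byte[3]=0x35 cont=0 payload=0x35=53: acc |= 53<<14 -> acc=871467 shift=21 [end]
Varint 2: bytes[1:4] = AB 98 35 -> value 871467 (3 byte(s))
  byte[4]=0x3F cont=0 payload=0x3F=63: acc |= 63<<0 -> acc=63 shift=7 [end]
Varint 3: bytes[4:5] = 3F -> value 63 (1 byte(s))
  byte[5]=0x82 cont=1 payload=0x02=2: acc |= 2<<0 -> acc=2 shift=7
  byte[6]=0xFF cont=1 payload=0x7F=127: acc |= 127<<7 -> acc=16258 shift=14
  byte[7]=0x48 cont=0 payload=0x48=72: acc |= 72<<14 -> acc=1195906 shift=21 [end]
Varint 4: bytes[5:8] = 82 FF 48 -> value 1195906 (3 byte(s))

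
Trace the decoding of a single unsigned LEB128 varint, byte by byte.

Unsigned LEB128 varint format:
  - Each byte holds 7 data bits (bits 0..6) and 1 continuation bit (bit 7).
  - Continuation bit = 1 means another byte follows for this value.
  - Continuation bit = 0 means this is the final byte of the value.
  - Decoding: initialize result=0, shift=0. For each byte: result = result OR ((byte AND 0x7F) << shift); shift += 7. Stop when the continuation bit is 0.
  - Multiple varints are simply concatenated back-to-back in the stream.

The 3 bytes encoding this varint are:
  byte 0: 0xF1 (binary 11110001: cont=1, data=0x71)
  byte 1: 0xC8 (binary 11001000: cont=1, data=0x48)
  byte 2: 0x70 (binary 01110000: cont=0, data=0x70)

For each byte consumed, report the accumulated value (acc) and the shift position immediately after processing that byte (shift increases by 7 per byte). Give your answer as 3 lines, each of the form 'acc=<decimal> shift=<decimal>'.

Answer: acc=113 shift=7
acc=9329 shift=14
acc=1844337 shift=21

Derivation:
byte 0=0xF1: payload=0x71=113, contrib = 113<<0 = 113; acc -> 113, shift -> 7
byte 1=0xC8: payload=0x48=72, contrib = 72<<7 = 9216; acc -> 9329, shift -> 14
byte 2=0x70: payload=0x70=112, contrib = 112<<14 = 1835008; acc -> 1844337, shift -> 21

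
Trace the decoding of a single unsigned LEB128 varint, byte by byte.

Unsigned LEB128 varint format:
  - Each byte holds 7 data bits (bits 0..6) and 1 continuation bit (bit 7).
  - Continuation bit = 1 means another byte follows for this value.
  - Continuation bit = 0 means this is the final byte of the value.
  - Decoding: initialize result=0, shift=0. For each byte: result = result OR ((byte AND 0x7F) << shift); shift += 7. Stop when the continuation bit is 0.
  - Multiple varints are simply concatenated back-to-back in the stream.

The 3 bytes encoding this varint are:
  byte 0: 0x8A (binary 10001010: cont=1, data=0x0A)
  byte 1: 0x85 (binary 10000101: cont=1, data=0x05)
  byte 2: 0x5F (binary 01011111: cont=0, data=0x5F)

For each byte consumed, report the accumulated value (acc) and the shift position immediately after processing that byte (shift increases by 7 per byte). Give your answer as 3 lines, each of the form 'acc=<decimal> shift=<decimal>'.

Answer: acc=10 shift=7
acc=650 shift=14
acc=1557130 shift=21

Derivation:
byte 0=0x8A: payload=0x0A=10, contrib = 10<<0 = 10; acc -> 10, shift -> 7
byte 1=0x85: payload=0x05=5, contrib = 5<<7 = 640; acc -> 650, shift -> 14
byte 2=0x5F: payload=0x5F=95, contrib = 95<<14 = 1556480; acc -> 1557130, shift -> 21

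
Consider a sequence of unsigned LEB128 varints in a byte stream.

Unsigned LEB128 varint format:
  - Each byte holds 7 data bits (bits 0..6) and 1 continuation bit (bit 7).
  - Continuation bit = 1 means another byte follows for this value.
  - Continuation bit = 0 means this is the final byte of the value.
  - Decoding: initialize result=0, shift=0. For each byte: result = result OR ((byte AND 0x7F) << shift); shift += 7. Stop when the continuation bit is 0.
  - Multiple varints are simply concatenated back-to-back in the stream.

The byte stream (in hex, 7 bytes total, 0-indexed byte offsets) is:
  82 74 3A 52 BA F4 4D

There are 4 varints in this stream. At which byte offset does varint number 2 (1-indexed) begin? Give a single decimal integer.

Answer: 2

Derivation:
  byte[0]=0x82 cont=1 payload=0x02=2: acc |= 2<<0 -> acc=2 shift=7
  byte[1]=0x74 cont=0 payload=0x74=116: acc |= 116<<7 -> acc=14850 shift=14 [end]
Varint 1: bytes[0:2] = 82 74 -> value 14850 (2 byte(s))
  byte[2]=0x3A cont=0 payload=0x3A=58: acc |= 58<<0 -> acc=58 shift=7 [end]
Varint 2: bytes[2:3] = 3A -> value 58 (1 byte(s))
  byte[3]=0x52 cont=0 payload=0x52=82: acc |= 82<<0 -> acc=82 shift=7 [end]
Varint 3: bytes[3:4] = 52 -> value 82 (1 byte(s))
  byte[4]=0xBA cont=1 payload=0x3A=58: acc |= 58<<0 -> acc=58 shift=7
  byte[5]=0xF4 cont=1 payload=0x74=116: acc |= 116<<7 -> acc=14906 shift=14
  byte[6]=0x4D cont=0 payload=0x4D=77: acc |= 77<<14 -> acc=1276474 shift=21 [end]
Varint 4: bytes[4:7] = BA F4 4D -> value 1276474 (3 byte(s))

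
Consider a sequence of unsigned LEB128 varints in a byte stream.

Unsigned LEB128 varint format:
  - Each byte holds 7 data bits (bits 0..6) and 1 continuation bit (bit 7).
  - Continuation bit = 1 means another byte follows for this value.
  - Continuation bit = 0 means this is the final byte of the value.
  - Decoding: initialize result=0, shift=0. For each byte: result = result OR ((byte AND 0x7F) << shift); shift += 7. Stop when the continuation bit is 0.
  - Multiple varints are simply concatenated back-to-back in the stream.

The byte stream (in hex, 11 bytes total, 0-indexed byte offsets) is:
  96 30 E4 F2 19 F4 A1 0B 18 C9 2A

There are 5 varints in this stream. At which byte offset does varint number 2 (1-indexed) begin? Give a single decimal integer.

Answer: 2

Derivation:
  byte[0]=0x96 cont=1 payload=0x16=22: acc |= 22<<0 -> acc=22 shift=7
  byte[1]=0x30 cont=0 payload=0x30=48: acc |= 48<<7 -> acc=6166 shift=14 [end]
Varint 1: bytes[0:2] = 96 30 -> value 6166 (2 byte(s))
  byte[2]=0xE4 cont=1 payload=0x64=100: acc |= 100<<0 -> acc=100 shift=7
  byte[3]=0xF2 cont=1 payload=0x72=114: acc |= 114<<7 -> acc=14692 shift=14
  byte[4]=0x19 cont=0 payload=0x19=25: acc |= 25<<14 -> acc=424292 shift=21 [end]
Varint 2: bytes[2:5] = E4 F2 19 -> value 424292 (3 byte(s))
  byte[5]=0xF4 cont=1 payload=0x74=116: acc |= 116<<0 -> acc=116 shift=7
  byte[6]=0xA1 cont=1 payload=0x21=33: acc |= 33<<7 -> acc=4340 shift=14
  byte[7]=0x0B cont=0 payload=0x0B=11: acc |= 11<<14 -> acc=184564 shift=21 [end]
Varint 3: bytes[5:8] = F4 A1 0B -> value 184564 (3 byte(s))
  byte[8]=0x18 cont=0 payload=0x18=24: acc |= 24<<0 -> acc=24 shift=7 [end]
Varint 4: bytes[8:9] = 18 -> value 24 (1 byte(s))
  byte[9]=0xC9 cont=1 payload=0x49=73: acc |= 73<<0 -> acc=73 shift=7
  byte[10]=0x2A cont=0 payload=0x2A=42: acc |= 42<<7 -> acc=5449 shift=14 [end]
Varint 5: bytes[9:11] = C9 2A -> value 5449 (2 byte(s))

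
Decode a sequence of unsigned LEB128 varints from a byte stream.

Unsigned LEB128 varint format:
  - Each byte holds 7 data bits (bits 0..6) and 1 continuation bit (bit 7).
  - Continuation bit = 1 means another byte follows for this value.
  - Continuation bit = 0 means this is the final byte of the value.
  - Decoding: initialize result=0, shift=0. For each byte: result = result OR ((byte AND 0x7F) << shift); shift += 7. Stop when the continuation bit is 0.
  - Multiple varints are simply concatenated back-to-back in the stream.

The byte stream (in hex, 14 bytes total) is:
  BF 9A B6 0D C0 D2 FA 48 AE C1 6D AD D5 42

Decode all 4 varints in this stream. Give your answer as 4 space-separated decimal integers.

  byte[0]=0xBF cont=1 payload=0x3F=63: acc |= 63<<0 -> acc=63 shift=7
  byte[1]=0x9A cont=1 payload=0x1A=26: acc |= 26<<7 -> acc=3391 shift=14
  byte[2]=0xB6 cont=1 payload=0x36=54: acc |= 54<<14 -> acc=888127 shift=21
  byte[3]=0x0D cont=0 payload=0x0D=13: acc |= 13<<21 -> acc=28151103 shift=28 [end]
Varint 1: bytes[0:4] = BF 9A B6 0D -> value 28151103 (4 byte(s))
  byte[4]=0xC0 cont=1 payload=0x40=64: acc |= 64<<0 -> acc=64 shift=7
  byte[5]=0xD2 cont=1 payload=0x52=82: acc |= 82<<7 -> acc=10560 shift=14
  byte[6]=0xFA cont=1 payload=0x7A=122: acc |= 122<<14 -> acc=2009408 shift=21
  byte[7]=0x48 cont=0 payload=0x48=72: acc |= 72<<21 -> acc=153004352 shift=28 [end]
Varint 2: bytes[4:8] = C0 D2 FA 48 -> value 153004352 (4 byte(s))
  byte[8]=0xAE cont=1 payload=0x2E=46: acc |= 46<<0 -> acc=46 shift=7
  byte[9]=0xC1 cont=1 payload=0x41=65: acc |= 65<<7 -> acc=8366 shift=14
  byte[10]=0x6D cont=0 payload=0x6D=109: acc |= 109<<14 -> acc=1794222 shift=21 [end]
Varint 3: bytes[8:11] = AE C1 6D -> value 1794222 (3 byte(s))
  byte[11]=0xAD cont=1 payload=0x2D=45: acc |= 45<<0 -> acc=45 shift=7
  byte[12]=0xD5 cont=1 payload=0x55=85: acc |= 85<<7 -> acc=10925 shift=14
  byte[13]=0x42 cont=0 payload=0x42=66: acc |= 66<<14 -> acc=1092269 shift=21 [end]
Varint 4: bytes[11:14] = AD D5 42 -> value 1092269 (3 byte(s))

Answer: 28151103 153004352 1794222 1092269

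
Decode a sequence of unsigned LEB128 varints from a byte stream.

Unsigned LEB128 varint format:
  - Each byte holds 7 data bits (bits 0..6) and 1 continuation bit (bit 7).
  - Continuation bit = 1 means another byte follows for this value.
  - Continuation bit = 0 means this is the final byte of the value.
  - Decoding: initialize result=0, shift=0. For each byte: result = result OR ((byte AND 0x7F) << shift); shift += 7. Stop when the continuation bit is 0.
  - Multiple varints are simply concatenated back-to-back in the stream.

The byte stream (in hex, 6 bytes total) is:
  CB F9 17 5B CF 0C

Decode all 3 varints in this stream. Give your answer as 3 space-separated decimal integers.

Answer: 392395 91 1615

Derivation:
  byte[0]=0xCB cont=1 payload=0x4B=75: acc |= 75<<0 -> acc=75 shift=7
  byte[1]=0xF9 cont=1 payload=0x79=121: acc |= 121<<7 -> acc=15563 shift=14
  byte[2]=0x17 cont=0 payload=0x17=23: acc |= 23<<14 -> acc=392395 shift=21 [end]
Varint 1: bytes[0:3] = CB F9 17 -> value 392395 (3 byte(s))
  byte[3]=0x5B cont=0 payload=0x5B=91: acc |= 91<<0 -> acc=91 shift=7 [end]
Varint 2: bytes[3:4] = 5B -> value 91 (1 byte(s))
  byte[4]=0xCF cont=1 payload=0x4F=79: acc |= 79<<0 -> acc=79 shift=7
  byte[5]=0x0C cont=0 payload=0x0C=12: acc |= 12<<7 -> acc=1615 shift=14 [end]
Varint 3: bytes[4:6] = CF 0C -> value 1615 (2 byte(s))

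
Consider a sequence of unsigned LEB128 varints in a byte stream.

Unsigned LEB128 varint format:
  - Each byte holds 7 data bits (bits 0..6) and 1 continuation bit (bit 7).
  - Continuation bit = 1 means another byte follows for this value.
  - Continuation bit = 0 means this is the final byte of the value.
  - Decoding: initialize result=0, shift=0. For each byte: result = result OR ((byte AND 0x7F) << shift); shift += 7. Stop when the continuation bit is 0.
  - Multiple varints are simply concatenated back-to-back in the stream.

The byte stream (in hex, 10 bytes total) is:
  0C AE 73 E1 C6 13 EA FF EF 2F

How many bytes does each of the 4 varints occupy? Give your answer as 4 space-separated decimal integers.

Answer: 1 2 3 4

Derivation:
  byte[0]=0x0C cont=0 payload=0x0C=12: acc |= 12<<0 -> acc=12 shift=7 [end]
Varint 1: bytes[0:1] = 0C -> value 12 (1 byte(s))
  byte[1]=0xAE cont=1 payload=0x2E=46: acc |= 46<<0 -> acc=46 shift=7
  byte[2]=0x73 cont=0 payload=0x73=115: acc |= 115<<7 -> acc=14766 shift=14 [end]
Varint 2: bytes[1:3] = AE 73 -> value 14766 (2 byte(s))
  byte[3]=0xE1 cont=1 payload=0x61=97: acc |= 97<<0 -> acc=97 shift=7
  byte[4]=0xC6 cont=1 payload=0x46=70: acc |= 70<<7 -> acc=9057 shift=14
  byte[5]=0x13 cont=0 payload=0x13=19: acc |= 19<<14 -> acc=320353 shift=21 [end]
Varint 3: bytes[3:6] = E1 C6 13 -> value 320353 (3 byte(s))
  byte[6]=0xEA cont=1 payload=0x6A=106: acc |= 106<<0 -> acc=106 shift=7
  byte[7]=0xFF cont=1 payload=0x7F=127: acc |= 127<<7 -> acc=16362 shift=14
  byte[8]=0xEF cont=1 payload=0x6F=111: acc |= 111<<14 -> acc=1834986 shift=21
  byte[9]=0x2F cont=0 payload=0x2F=47: acc |= 47<<21 -> acc=100401130 shift=28 [end]
Varint 4: bytes[6:10] = EA FF EF 2F -> value 100401130 (4 byte(s))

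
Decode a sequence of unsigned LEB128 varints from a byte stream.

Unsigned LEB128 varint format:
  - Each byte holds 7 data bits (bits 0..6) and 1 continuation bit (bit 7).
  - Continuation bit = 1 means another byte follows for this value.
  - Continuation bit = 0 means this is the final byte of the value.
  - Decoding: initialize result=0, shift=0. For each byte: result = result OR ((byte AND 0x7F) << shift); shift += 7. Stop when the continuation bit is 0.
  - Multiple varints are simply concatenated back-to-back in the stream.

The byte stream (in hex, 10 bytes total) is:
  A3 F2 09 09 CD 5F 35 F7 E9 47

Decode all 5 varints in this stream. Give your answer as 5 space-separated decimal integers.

Answer: 162083 9 12237 53 1176823

Derivation:
  byte[0]=0xA3 cont=1 payload=0x23=35: acc |= 35<<0 -> acc=35 shift=7
  byte[1]=0xF2 cont=1 payload=0x72=114: acc |= 114<<7 -> acc=14627 shift=14
  byte[2]=0x09 cont=0 payload=0x09=9: acc |= 9<<14 -> acc=162083 shift=21 [end]
Varint 1: bytes[0:3] = A3 F2 09 -> value 162083 (3 byte(s))
  byte[3]=0x09 cont=0 payload=0x09=9: acc |= 9<<0 -> acc=9 shift=7 [end]
Varint 2: bytes[3:4] = 09 -> value 9 (1 byte(s))
  byte[4]=0xCD cont=1 payload=0x4D=77: acc |= 77<<0 -> acc=77 shift=7
  byte[5]=0x5F cont=0 payload=0x5F=95: acc |= 95<<7 -> acc=12237 shift=14 [end]
Varint 3: bytes[4:6] = CD 5F -> value 12237 (2 byte(s))
  byte[6]=0x35 cont=0 payload=0x35=53: acc |= 53<<0 -> acc=53 shift=7 [end]
Varint 4: bytes[6:7] = 35 -> value 53 (1 byte(s))
  byte[7]=0xF7 cont=1 payload=0x77=119: acc |= 119<<0 -> acc=119 shift=7
  byte[8]=0xE9 cont=1 payload=0x69=105: acc |= 105<<7 -> acc=13559 shift=14
  byte[9]=0x47 cont=0 payload=0x47=71: acc |= 71<<14 -> acc=1176823 shift=21 [end]
Varint 5: bytes[7:10] = F7 E9 47 -> value 1176823 (3 byte(s))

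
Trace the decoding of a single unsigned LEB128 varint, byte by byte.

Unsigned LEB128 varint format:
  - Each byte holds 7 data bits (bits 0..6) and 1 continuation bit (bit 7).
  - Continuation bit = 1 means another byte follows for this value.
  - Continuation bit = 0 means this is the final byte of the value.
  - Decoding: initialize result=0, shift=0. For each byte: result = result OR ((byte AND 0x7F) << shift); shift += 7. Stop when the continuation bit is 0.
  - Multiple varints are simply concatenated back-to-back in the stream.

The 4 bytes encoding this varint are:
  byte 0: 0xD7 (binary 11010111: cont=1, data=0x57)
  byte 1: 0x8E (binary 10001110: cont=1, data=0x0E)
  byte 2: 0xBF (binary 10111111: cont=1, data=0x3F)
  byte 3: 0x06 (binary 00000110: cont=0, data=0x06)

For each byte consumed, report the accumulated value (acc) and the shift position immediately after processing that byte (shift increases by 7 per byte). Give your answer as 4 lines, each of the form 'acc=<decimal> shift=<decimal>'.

byte 0=0xD7: payload=0x57=87, contrib = 87<<0 = 87; acc -> 87, shift -> 7
byte 1=0x8E: payload=0x0E=14, contrib = 14<<7 = 1792; acc -> 1879, shift -> 14
byte 2=0xBF: payload=0x3F=63, contrib = 63<<14 = 1032192; acc -> 1034071, shift -> 21
byte 3=0x06: payload=0x06=6, contrib = 6<<21 = 12582912; acc -> 13616983, shift -> 28

Answer: acc=87 shift=7
acc=1879 shift=14
acc=1034071 shift=21
acc=13616983 shift=28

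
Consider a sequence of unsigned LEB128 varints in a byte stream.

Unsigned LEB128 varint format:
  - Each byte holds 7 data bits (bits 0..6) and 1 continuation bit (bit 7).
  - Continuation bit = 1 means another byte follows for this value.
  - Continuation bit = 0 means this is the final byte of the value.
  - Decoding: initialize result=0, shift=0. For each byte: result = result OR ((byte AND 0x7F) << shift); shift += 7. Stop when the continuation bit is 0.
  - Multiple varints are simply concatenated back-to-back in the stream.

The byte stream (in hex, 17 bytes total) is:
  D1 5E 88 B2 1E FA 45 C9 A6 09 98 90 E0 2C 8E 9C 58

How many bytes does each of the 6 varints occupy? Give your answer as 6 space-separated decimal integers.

Answer: 2 3 2 3 4 3

Derivation:
  byte[0]=0xD1 cont=1 payload=0x51=81: acc |= 81<<0 -> acc=81 shift=7
  byte[1]=0x5E cont=0 payload=0x5E=94: acc |= 94<<7 -> acc=12113 shift=14 [end]
Varint 1: bytes[0:2] = D1 5E -> value 12113 (2 byte(s))
  byte[2]=0x88 cont=1 payload=0x08=8: acc |= 8<<0 -> acc=8 shift=7
  byte[3]=0xB2 cont=1 payload=0x32=50: acc |= 50<<7 -> acc=6408 shift=14
  byte[4]=0x1E cont=0 payload=0x1E=30: acc |= 30<<14 -> acc=497928 shift=21 [end]
Varint 2: bytes[2:5] = 88 B2 1E -> value 497928 (3 byte(s))
  byte[5]=0xFA cont=1 payload=0x7A=122: acc |= 122<<0 -> acc=122 shift=7
  byte[6]=0x45 cont=0 payload=0x45=69: acc |= 69<<7 -> acc=8954 shift=14 [end]
Varint 3: bytes[5:7] = FA 45 -> value 8954 (2 byte(s))
  byte[7]=0xC9 cont=1 payload=0x49=73: acc |= 73<<0 -> acc=73 shift=7
  byte[8]=0xA6 cont=1 payload=0x26=38: acc |= 38<<7 -> acc=4937 shift=14
  byte[9]=0x09 cont=0 payload=0x09=9: acc |= 9<<14 -> acc=152393 shift=21 [end]
Varint 4: bytes[7:10] = C9 A6 09 -> value 152393 (3 byte(s))
  byte[10]=0x98 cont=1 payload=0x18=24: acc |= 24<<0 -> acc=24 shift=7
  byte[11]=0x90 cont=1 payload=0x10=16: acc |= 16<<7 -> acc=2072 shift=14
  byte[12]=0xE0 cont=1 payload=0x60=96: acc |= 96<<14 -> acc=1574936 shift=21
  byte[13]=0x2C cont=0 payload=0x2C=44: acc |= 44<<21 -> acc=93849624 shift=28 [end]
Varint 5: bytes[10:14] = 98 90 E0 2C -> value 93849624 (4 byte(s))
  byte[14]=0x8E cont=1 payload=0x0E=14: acc |= 14<<0 -> acc=14 shift=7
  byte[15]=0x9C cont=1 payload=0x1C=28: acc |= 28<<7 -> acc=3598 shift=14
  byte[16]=0x58 cont=0 payload=0x58=88: acc |= 88<<14 -> acc=1445390 shift=21 [end]
Varint 6: bytes[14:17] = 8E 9C 58 -> value 1445390 (3 byte(s))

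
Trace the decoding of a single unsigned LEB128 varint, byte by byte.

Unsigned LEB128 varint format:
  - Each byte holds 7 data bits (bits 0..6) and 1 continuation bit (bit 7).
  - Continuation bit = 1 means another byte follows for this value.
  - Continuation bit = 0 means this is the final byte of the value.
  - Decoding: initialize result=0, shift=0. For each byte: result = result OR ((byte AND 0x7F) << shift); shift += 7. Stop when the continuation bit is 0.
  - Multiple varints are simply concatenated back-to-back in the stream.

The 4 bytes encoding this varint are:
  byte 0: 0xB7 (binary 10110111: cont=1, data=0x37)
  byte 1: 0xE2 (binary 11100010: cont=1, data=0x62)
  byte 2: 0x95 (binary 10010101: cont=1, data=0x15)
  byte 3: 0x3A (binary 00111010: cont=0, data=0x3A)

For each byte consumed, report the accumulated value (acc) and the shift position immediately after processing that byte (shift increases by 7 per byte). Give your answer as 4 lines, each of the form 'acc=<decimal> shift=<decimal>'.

Answer: acc=55 shift=7
acc=12599 shift=14
acc=356663 shift=21
acc=121991479 shift=28

Derivation:
byte 0=0xB7: payload=0x37=55, contrib = 55<<0 = 55; acc -> 55, shift -> 7
byte 1=0xE2: payload=0x62=98, contrib = 98<<7 = 12544; acc -> 12599, shift -> 14
byte 2=0x95: payload=0x15=21, contrib = 21<<14 = 344064; acc -> 356663, shift -> 21
byte 3=0x3A: payload=0x3A=58, contrib = 58<<21 = 121634816; acc -> 121991479, shift -> 28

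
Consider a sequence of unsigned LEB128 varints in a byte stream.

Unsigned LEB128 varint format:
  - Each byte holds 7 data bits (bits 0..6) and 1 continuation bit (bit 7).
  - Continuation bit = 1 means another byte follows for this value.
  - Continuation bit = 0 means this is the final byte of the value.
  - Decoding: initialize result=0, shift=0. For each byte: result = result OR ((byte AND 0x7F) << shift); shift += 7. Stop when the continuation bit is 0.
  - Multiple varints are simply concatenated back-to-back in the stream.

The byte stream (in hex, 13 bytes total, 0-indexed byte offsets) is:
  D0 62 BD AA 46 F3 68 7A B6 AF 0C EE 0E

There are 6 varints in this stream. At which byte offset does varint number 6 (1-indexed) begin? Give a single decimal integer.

Answer: 11

Derivation:
  byte[0]=0xD0 cont=1 payload=0x50=80: acc |= 80<<0 -> acc=80 shift=7
  byte[1]=0x62 cont=0 payload=0x62=98: acc |= 98<<7 -> acc=12624 shift=14 [end]
Varint 1: bytes[0:2] = D0 62 -> value 12624 (2 byte(s))
  byte[2]=0xBD cont=1 payload=0x3D=61: acc |= 61<<0 -> acc=61 shift=7
  byte[3]=0xAA cont=1 payload=0x2A=42: acc |= 42<<7 -> acc=5437 shift=14
  byte[4]=0x46 cont=0 payload=0x46=70: acc |= 70<<14 -> acc=1152317 shift=21 [end]
Varint 2: bytes[2:5] = BD AA 46 -> value 1152317 (3 byte(s))
  byte[5]=0xF3 cont=1 payload=0x73=115: acc |= 115<<0 -> acc=115 shift=7
  byte[6]=0x68 cont=0 payload=0x68=104: acc |= 104<<7 -> acc=13427 shift=14 [end]
Varint 3: bytes[5:7] = F3 68 -> value 13427 (2 byte(s))
  byte[7]=0x7A cont=0 payload=0x7A=122: acc |= 122<<0 -> acc=122 shift=7 [end]
Varint 4: bytes[7:8] = 7A -> value 122 (1 byte(s))
  byte[8]=0xB6 cont=1 payload=0x36=54: acc |= 54<<0 -> acc=54 shift=7
  byte[9]=0xAF cont=1 payload=0x2F=47: acc |= 47<<7 -> acc=6070 shift=14
  byte[10]=0x0C cont=0 payload=0x0C=12: acc |= 12<<14 -> acc=202678 shift=21 [end]
Varint 5: bytes[8:11] = B6 AF 0C -> value 202678 (3 byte(s))
  byte[11]=0xEE cont=1 payload=0x6E=110: acc |= 110<<0 -> acc=110 shift=7
  byte[12]=0x0E cont=0 payload=0x0E=14: acc |= 14<<7 -> acc=1902 shift=14 [end]
Varint 6: bytes[11:13] = EE 0E -> value 1902 (2 byte(s))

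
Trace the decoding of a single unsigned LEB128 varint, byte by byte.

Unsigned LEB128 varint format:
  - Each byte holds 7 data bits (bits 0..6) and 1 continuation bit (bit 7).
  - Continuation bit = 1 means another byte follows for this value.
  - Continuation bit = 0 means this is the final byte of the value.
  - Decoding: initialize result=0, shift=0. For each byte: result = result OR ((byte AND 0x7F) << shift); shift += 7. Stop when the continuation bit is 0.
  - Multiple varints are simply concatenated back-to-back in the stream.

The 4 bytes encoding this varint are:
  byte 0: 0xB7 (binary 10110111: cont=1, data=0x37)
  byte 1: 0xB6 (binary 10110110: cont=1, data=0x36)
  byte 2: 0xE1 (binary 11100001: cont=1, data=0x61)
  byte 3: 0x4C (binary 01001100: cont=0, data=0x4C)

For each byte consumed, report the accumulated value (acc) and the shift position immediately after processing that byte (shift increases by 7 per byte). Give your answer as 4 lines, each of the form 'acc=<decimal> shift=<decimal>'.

Answer: acc=55 shift=7
acc=6967 shift=14
acc=1596215 shift=21
acc=160979767 shift=28

Derivation:
byte 0=0xB7: payload=0x37=55, contrib = 55<<0 = 55; acc -> 55, shift -> 7
byte 1=0xB6: payload=0x36=54, contrib = 54<<7 = 6912; acc -> 6967, shift -> 14
byte 2=0xE1: payload=0x61=97, contrib = 97<<14 = 1589248; acc -> 1596215, shift -> 21
byte 3=0x4C: payload=0x4C=76, contrib = 76<<21 = 159383552; acc -> 160979767, shift -> 28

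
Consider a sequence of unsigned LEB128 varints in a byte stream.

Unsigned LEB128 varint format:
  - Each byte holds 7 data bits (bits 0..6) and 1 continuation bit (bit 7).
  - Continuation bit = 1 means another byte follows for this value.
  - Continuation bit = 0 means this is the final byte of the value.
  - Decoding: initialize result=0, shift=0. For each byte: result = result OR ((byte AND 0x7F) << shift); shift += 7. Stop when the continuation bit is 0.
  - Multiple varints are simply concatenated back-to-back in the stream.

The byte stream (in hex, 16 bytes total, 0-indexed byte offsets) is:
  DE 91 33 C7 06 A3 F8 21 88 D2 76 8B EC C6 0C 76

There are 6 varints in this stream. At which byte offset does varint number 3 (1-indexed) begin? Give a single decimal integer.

Answer: 5

Derivation:
  byte[0]=0xDE cont=1 payload=0x5E=94: acc |= 94<<0 -> acc=94 shift=7
  byte[1]=0x91 cont=1 payload=0x11=17: acc |= 17<<7 -> acc=2270 shift=14
  byte[2]=0x33 cont=0 payload=0x33=51: acc |= 51<<14 -> acc=837854 shift=21 [end]
Varint 1: bytes[0:3] = DE 91 33 -> value 837854 (3 byte(s))
  byte[3]=0xC7 cont=1 payload=0x47=71: acc |= 71<<0 -> acc=71 shift=7
  byte[4]=0x06 cont=0 payload=0x06=6: acc |= 6<<7 -> acc=839 shift=14 [end]
Varint 2: bytes[3:5] = C7 06 -> value 839 (2 byte(s))
  byte[5]=0xA3 cont=1 payload=0x23=35: acc |= 35<<0 -> acc=35 shift=7
  byte[6]=0xF8 cont=1 payload=0x78=120: acc |= 120<<7 -> acc=15395 shift=14
  byte[7]=0x21 cont=0 payload=0x21=33: acc |= 33<<14 -> acc=556067 shift=21 [end]
Varint 3: bytes[5:8] = A3 F8 21 -> value 556067 (3 byte(s))
  byte[8]=0x88 cont=1 payload=0x08=8: acc |= 8<<0 -> acc=8 shift=7
  byte[9]=0xD2 cont=1 payload=0x52=82: acc |= 82<<7 -> acc=10504 shift=14
  byte[10]=0x76 cont=0 payload=0x76=118: acc |= 118<<14 -> acc=1943816 shift=21 [end]
Varint 4: bytes[8:11] = 88 D2 76 -> value 1943816 (3 byte(s))
  byte[11]=0x8B cont=1 payload=0x0B=11: acc |= 11<<0 -> acc=11 shift=7
  byte[12]=0xEC cont=1 payload=0x6C=108: acc |= 108<<7 -> acc=13835 shift=14
  byte[13]=0xC6 cont=1 payload=0x46=70: acc |= 70<<14 -> acc=1160715 shift=21
  byte[14]=0x0C cont=0 payload=0x0C=12: acc |= 12<<21 -> acc=26326539 shift=28 [end]
Varint 5: bytes[11:15] = 8B EC C6 0C -> value 26326539 (4 byte(s))
  byte[15]=0x76 cont=0 payload=0x76=118: acc |= 118<<0 -> acc=118 shift=7 [end]
Varint 6: bytes[15:16] = 76 -> value 118 (1 byte(s))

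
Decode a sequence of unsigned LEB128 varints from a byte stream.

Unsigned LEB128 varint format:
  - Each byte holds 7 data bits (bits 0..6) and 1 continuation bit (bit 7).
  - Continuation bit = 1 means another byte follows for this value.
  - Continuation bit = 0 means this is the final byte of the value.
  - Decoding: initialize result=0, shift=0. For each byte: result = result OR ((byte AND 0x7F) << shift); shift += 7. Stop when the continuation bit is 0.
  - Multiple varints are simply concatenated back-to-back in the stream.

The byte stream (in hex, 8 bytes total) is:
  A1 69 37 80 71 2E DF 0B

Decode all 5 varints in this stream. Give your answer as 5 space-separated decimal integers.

Answer: 13473 55 14464 46 1503

Derivation:
  byte[0]=0xA1 cont=1 payload=0x21=33: acc |= 33<<0 -> acc=33 shift=7
  byte[1]=0x69 cont=0 payload=0x69=105: acc |= 105<<7 -> acc=13473 shift=14 [end]
Varint 1: bytes[0:2] = A1 69 -> value 13473 (2 byte(s))
  byte[2]=0x37 cont=0 payload=0x37=55: acc |= 55<<0 -> acc=55 shift=7 [end]
Varint 2: bytes[2:3] = 37 -> value 55 (1 byte(s))
  byte[3]=0x80 cont=1 payload=0x00=0: acc |= 0<<0 -> acc=0 shift=7
  byte[4]=0x71 cont=0 payload=0x71=113: acc |= 113<<7 -> acc=14464 shift=14 [end]
Varint 3: bytes[3:5] = 80 71 -> value 14464 (2 byte(s))
  byte[5]=0x2E cont=0 payload=0x2E=46: acc |= 46<<0 -> acc=46 shift=7 [end]
Varint 4: bytes[5:6] = 2E -> value 46 (1 byte(s))
  byte[6]=0xDF cont=1 payload=0x5F=95: acc |= 95<<0 -> acc=95 shift=7
  byte[7]=0x0B cont=0 payload=0x0B=11: acc |= 11<<7 -> acc=1503 shift=14 [end]
Varint 5: bytes[6:8] = DF 0B -> value 1503 (2 byte(s))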